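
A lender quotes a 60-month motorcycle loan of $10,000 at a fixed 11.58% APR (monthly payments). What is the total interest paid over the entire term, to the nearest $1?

At 11.58% the monthly rate is 0.0096500, so the payment is 10,000 × 0.0096500 / (1 − 1.0096500^−60) = $220.33.
Total paid = 60 × $220.33 = $13,219.80; interest = $13,219.80 − $10,000 = $3,219.80.

$3,220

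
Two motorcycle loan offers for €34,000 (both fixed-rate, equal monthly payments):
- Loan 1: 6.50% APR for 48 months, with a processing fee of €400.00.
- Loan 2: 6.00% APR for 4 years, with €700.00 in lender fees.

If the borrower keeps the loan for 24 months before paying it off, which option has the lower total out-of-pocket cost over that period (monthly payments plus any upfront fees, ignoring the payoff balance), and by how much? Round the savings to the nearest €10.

Loan 1: monthly rate = 6.5%/12 = 0.0054167; payment = 34,000 × 0.0054167 / (1 − (1+0.0054167)^−48) = €806.31.
Loan 2: monthly rate = 6%/12 = 0.0050000; payment = 34,000 × 0.0050000 / (1 − (1+0.0050000)^−48) = €798.49.
Over 24 months: Loan 1 costs 24 × €806.31 + €400.00 = €19,751.44; Loan 2 costs 24 × €798.49 + €700.00 = €19,863.76.
Loan 1 is cheaper by €19,863.76 − €19,751.44 = €112.32.

Loan 1 by €110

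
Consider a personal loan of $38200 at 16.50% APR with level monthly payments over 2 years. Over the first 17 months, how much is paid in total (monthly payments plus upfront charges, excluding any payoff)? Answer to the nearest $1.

At 16.50% the monthly rate is 0.0137500, so the payment is 38,200 × 0.0137500 / (1 − 1.0137500^−24) = $1,879.53.
Total outlay = 17 × $1,879.53 = $31,952.01.

$31,952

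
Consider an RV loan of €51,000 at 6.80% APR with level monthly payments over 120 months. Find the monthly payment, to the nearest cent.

€586.91

Monthly rate = 6.8%/12 = 0.0056667; payment = 51,000 × 0.0056667 / (1 − (1+0.0056667)^−120) = €586.91.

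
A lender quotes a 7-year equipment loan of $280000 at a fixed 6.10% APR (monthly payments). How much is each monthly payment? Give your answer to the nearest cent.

$4,103.83

Monthly rate = 6.1%/12 = 0.0050833; payment = 280,000 × 0.0050833 / (1 − (1+0.0050833)^−84) = $4,103.83.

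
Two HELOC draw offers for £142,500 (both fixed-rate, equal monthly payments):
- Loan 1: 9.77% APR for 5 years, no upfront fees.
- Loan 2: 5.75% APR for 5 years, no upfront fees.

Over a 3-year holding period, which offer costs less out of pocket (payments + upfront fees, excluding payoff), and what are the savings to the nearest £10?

Loan 2 by £9,840

Loan 1: at 9.77% the monthly rate is 0.0081417, so the payment is 142,500 × 0.0081417 / (1 − 1.0081417^−60) = £3,011.60.
Loan 2: monthly rate = 5.75%/12 = 0.0047917; payment = 142,500 × 0.0047917 / (1 − (1+0.0047917)^−60) = £2,738.39.
Over 36 months: Loan 1 costs 36 × £3,011.60 = £108,417.60; Loan 2 costs 36 × £2,738.39 = £98,582.04.
Loan 2 is cheaper by £108,417.60 − £98,582.04 = £9,835.56.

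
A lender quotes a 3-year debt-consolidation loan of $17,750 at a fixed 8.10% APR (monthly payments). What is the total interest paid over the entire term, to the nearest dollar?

$2,303

At 8.10% the monthly rate is 0.0067500, so the payment is 17,750 × 0.0067500 / (1 − 1.0067500^−36) = $557.04.
Total paid = 36 × $557.04 = $20,053.44; interest = $20,053.44 − $17,750 = $2,303.44.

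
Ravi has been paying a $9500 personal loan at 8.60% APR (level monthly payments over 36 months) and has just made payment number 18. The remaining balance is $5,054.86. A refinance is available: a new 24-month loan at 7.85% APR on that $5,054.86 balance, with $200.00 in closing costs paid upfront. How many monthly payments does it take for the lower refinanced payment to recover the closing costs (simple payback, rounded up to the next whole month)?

3 months

Current payment = 9,500 × 8.6%/12 / (1 − (1+0.0071667)^−36) = $300.33.
Refinanced payment = 5,054.86 × 0.0065417 / (1 − (1+0.0065417)^−24) = $228.27.
Monthly savings = $300.33 − $228.27 = $72.06.
Break-even = $200.00 / $72.06 = 2.78 → 3 months.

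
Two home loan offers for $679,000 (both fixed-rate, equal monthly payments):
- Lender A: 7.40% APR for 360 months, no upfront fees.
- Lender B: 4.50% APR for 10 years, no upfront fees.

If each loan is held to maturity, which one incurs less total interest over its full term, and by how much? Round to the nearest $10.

Lender A: at 7.40% the monthly rate is 0.0061667, so the payment is 679,000 × 0.0061667 / (1 − 1.0061667^−360) = $4,701.26.
Total interest on Lender A = 360 × $4,701.26 − $679,000 = $1,013,453.60.
Lender B: at 4.50% the monthly rate is 0.0037500, so the payment is 679,000 × 0.0037500 / (1 − 1.0037500^−120) = $7,037.05.
Total interest on Lender B = 120 × $7,037.05 − $679,000 = $165,446.00.
Lender B is lower by $848,007.60.

Lender B by $848,010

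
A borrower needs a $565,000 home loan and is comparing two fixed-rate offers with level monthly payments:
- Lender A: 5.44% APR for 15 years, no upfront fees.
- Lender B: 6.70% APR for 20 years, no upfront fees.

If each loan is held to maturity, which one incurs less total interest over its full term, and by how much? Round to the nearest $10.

Lender A: at 5.44% the monthly rate is 0.0045333, so the payment is 565,000 × 0.0045333 / (1 − 1.0045333^−180) = $4,598.55.
Total interest on Lender A = 180 × $4,598.55 − $565,000 = $262,739.00.
Lender B: at 6.70% the monthly rate is 0.0055833, so the payment is 565,000 × 0.0055833 / (1 − 1.0055833^−240) = $4,279.28.
Total interest on Lender B = 240 × $4,279.28 − $565,000 = $462,027.20.
Lender A is lower by $199,288.20.

Lender A by $199,290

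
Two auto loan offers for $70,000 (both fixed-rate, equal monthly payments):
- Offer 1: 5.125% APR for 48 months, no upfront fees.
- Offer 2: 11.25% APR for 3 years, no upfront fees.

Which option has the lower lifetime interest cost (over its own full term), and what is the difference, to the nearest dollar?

Offer 1: at 5.125% the monthly rate is 0.0042708, so the payment is 70,000 × 0.0042708 / (1 − 1.0042708^−48) = $1,616.02.
Total interest on Offer 1 = 48 × $1,616.02 − $70,000 = $7,568.96.
Offer 2: monthly rate = 11.25%/12 = 0.0093750; payment = 70,000 × 0.0093750 / (1 − (1+0.0093750)^−36) = $2,300.01.
Total interest on Offer 2 = 36 × $2,300.01 − $70,000 = $12,800.36.
Offer 1 is lower by $5,231.40.

Offer 1 by $5,231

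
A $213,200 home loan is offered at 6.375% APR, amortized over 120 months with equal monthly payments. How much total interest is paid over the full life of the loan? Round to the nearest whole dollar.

At 6.375% the monthly rate is 0.0053125, so the payment is 213,200 × 0.0053125 / (1 − 1.0053125^−120) = $2,407.31.
Total paid = 120 × $2,407.31 = $288,877.20; interest = $288,877.20 − $213,200 = $75,677.20.

$75,677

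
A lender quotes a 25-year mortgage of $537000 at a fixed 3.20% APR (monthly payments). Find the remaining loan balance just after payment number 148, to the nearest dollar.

With monthly rate i = 3.2%/12 = 0.0026667, the balance after k of n payments is P · [(1+i)^n − (1+i)^k] / [(1+i)^n − 1].
(1+0.0026667)^300 = 2.22317249 and (1+0.0026667)^148 = 1.48311021, so the balance is 537,000 × (2.22317249 − 1.48311021) / (2.22317249 − 1) = $324,903.84.

$324,904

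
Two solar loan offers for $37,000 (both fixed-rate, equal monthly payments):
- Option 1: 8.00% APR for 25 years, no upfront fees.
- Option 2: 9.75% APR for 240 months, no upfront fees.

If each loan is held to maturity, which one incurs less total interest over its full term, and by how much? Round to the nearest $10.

Option 2 by $1,440

Option 1: monthly rate = 8%/12 = 0.0066667; payment = 37,000 × 0.0066667 / (1 − (1+0.0066667)^−300) = $285.57.
Total interest on Option 1 = 300 × $285.57 − $37,000 = $48,671.00.
Option 2: monthly rate = 9.75%/12 = 0.0081250; payment = 37,000 × 0.0081250 / (1 − (1+0.0081250)^−240) = $350.95.
Total interest on Option 2 = 240 × $350.95 − $37,000 = $47,228.00.
Option 2 is lower by $1,443.00.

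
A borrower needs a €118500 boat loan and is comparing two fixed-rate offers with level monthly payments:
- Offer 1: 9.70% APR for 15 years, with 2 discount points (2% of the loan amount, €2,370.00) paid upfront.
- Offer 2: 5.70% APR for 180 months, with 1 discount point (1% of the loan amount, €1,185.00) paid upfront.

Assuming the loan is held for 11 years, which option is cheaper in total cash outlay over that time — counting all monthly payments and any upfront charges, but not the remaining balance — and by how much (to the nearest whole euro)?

Offer 1: monthly rate = 9.7%/12 = 0.0080833; payment = 118,500 × 0.0080833 / (1 − (1+0.0080833)^−180) = €1,251.75.
Offer 2: monthly rate = 5.7%/12 = 0.0047500; payment = 118,500 × 0.0047500 / (1 − (1+0.0047500)^−180) = €980.87.
Over 132 months: Offer 1 costs 132 × €1,251.75 + €2,370.00 = €167,601.00; Offer 2 costs 132 × €980.87 + €1,185.00 = €130,659.84.
Offer 2 is cheaper by €167,601.00 − €130,659.84 = €36,941.16.

Offer 2 by €36,941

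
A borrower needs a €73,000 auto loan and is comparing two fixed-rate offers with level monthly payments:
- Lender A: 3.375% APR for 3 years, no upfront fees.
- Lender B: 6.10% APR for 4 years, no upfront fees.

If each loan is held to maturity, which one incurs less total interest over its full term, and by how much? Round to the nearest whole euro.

Lender A: at 3.375% the monthly rate is 0.0028125, so the payment is 73,000 × 0.0028125 / (1 − 1.0028125^−36) = €2,135.01.
Total interest on Lender A = 36 × €2,135.01 − €73,000 = €3,860.36.
Lender B: at 6.10% the monthly rate is 0.0050833, so the payment is 73,000 × 0.0050833 / (1 − 1.0050833^−48) = €1,717.76.
Total interest on Lender B = 48 × €1,717.76 − €73,000 = €9,452.48.
Lender A is lower by €5,592.12.

Lender A by €5,592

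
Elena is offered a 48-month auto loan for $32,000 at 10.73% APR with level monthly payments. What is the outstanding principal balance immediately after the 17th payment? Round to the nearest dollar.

$22,193

With monthly rate i = 10.73%/12 = 0.0089417, the balance after k of n payments is P · [(1+i)^n − (1+i)^k] / [(1+i)^n − 1].
(1+0.0089417)^48 = 1.53310100 and (1+0.0089417)^17 = 1.16338371, so the balance is 32,000 × (1.53310100 − 1.16338371) / (1.53310100 − 1) = $22,192.70.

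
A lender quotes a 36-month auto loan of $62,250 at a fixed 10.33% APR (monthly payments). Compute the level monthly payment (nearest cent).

$2,018.29

Monthly rate = 10.33%/12 = 0.0086083; payment = 62,250 × 0.0086083 / (1 − (1+0.0086083)^−36) = $2,018.29.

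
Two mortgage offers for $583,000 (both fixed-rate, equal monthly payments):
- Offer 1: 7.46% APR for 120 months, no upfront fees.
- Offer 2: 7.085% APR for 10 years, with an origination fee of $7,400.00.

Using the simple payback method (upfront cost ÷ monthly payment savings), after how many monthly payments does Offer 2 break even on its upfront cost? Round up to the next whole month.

66 months

Offer 1: monthly rate = 7.46%/12 = 0.0062167; payment = 583,000 × 0.0062167 / (1 − (1+0.0062167)^−120) = $6,908.15.
Offer 2: monthly rate = 7.085%/12 = 0.0059042; payment = 583,000 × 0.0059042 / (1 − (1+0.0059042)^−120) = $6,794.69.
Monthly savings = $6,908.15 − $6,794.69 = $113.46.
Break-even = $7,400.00 / $113.46 = 65.22 → 66 months.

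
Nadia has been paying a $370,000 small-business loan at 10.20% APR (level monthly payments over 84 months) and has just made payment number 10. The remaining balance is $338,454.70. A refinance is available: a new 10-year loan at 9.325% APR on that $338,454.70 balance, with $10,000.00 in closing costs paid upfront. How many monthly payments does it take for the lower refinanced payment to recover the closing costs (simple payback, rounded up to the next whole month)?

Current payment = 370,000 × 10.2%/12 / (1 − (1+0.0085000)^−84) = $6,180.74.
Refinanced payment = 338,454.70 × 0.0077708 / (1 − (1+0.0077708)^−120) = $4,347.16.
Monthly savings = $6,180.74 − $4,347.16 = $1,833.58.
Break-even = $10,000.00 / $1,833.58 = 5.45 → 6 months.

6 months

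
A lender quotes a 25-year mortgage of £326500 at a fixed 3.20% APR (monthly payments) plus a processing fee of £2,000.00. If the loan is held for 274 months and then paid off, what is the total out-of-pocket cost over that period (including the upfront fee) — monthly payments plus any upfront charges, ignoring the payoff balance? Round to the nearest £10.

At 3.20% the monthly rate is 0.0026667, so the payment is 326,500 × 0.0026667 / (1 − 1.0026667^−300) = £1,582.48.
Total outlay = 274 × £1,582.48 + £2,000.00 = £435,599.52.

£435,600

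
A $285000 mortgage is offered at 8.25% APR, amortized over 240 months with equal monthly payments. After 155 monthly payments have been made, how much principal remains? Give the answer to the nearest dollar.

$155,922

With monthly rate i = 8.25%/12 = 0.0068750, the balance after k of n payments is P · [(1+i)^n − (1+i)^k] / [(1+i)^n − 1].
(1+0.0068750)^240 = 5.17766399 and (1+0.0068750)^155 = 2.89208767, so the balance is 285,000 × (5.17766399 − 2.89208767) / (5.17766399 − 1) = $155,921.89.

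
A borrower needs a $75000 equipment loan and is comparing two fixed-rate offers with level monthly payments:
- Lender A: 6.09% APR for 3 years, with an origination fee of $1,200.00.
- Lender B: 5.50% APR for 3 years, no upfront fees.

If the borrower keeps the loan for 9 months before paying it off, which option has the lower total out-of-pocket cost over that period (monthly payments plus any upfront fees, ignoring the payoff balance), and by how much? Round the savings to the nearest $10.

Lender A: at 6.09% the monthly rate is 0.0050750, so the payment is 75,000 × 0.0050750 / (1 − 1.0050750^−36) = $2,284.70.
Lender B: at 5.50% the monthly rate is 0.0045833, so the payment is 75,000 × 0.0045833 / (1 − 1.0045833^−36) = $2,264.69.
Over 9 months: Lender A costs 9 × $2,284.70 + $1,200.00 = $21,762.30; Lender B costs 9 × $2,264.69 = $20,382.21.
Lender B is cheaper by $21,762.30 − $20,382.21 = $1,380.09.

Lender B by $1,380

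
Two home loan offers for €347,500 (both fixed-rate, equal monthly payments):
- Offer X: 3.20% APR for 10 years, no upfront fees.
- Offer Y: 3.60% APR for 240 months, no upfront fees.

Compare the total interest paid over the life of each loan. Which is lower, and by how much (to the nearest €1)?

Offer X: at 3.20% the monthly rate is 0.0026667, so the payment is 347,500 × 0.0026667 / (1 − 1.0026667^−120) = €3,387.66.
Total interest on Offer X = 120 × €3,387.66 − €347,500 = €59,019.20.
Offer Y: at 3.60% the monthly rate is 0.0030000, so the payment is 347,500 × 0.0030000 / (1 − 1.0030000^−240) = €2,033.26.
Total interest on Offer Y = 240 × €2,033.26 − €347,500 = €140,482.40.
Offer X is lower by €81,463.20.

Offer X by €81,463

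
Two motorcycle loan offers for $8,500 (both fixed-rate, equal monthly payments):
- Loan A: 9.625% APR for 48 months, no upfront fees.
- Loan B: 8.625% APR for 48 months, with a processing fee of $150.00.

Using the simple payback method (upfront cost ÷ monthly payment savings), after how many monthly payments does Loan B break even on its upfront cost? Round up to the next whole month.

38 months

Loan A: monthly rate = 9.625%/12 = 0.0080208; payment = 8,500 × 0.0080208 / (1 − (1+0.0080208)^−48) = $214.05.
Loan B: monthly rate = 8.625%/12 = 0.0071875; payment = 8,500 × 0.0071875 / (1 − (1+0.0071875)^−48) = $210.01.
Monthly savings = $214.05 − $210.01 = $4.04.
Break-even = $150.00 / $4.04 = 37.13 → 38 months.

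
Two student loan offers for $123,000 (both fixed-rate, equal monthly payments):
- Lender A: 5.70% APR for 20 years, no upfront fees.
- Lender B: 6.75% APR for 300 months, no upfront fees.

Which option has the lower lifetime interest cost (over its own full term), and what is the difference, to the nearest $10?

Lender A: monthly rate = 5.7%/12 = 0.0047500; payment = 123,000 × 0.0047500 / (1 − (1+0.0047500)^−240) = $860.06.
Total interest on Lender A = 240 × $860.06 − $123,000 = $83,414.40.
Lender B: monthly rate = 6.75%/12 = 0.0056250; payment = 123,000 × 0.0056250 / (1 − (1+0.0056250)^−300) = $849.82.
Total interest on Lender B = 300 × $849.82 − $123,000 = $131,946.00.
Lender A is lower by $48,531.60.

Lender A by $48,530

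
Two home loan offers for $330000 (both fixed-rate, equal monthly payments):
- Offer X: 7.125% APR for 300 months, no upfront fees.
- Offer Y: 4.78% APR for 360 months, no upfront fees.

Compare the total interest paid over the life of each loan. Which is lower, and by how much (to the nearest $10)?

Offer Y by $85,760

Offer X: monthly rate = 7.125%/12 = 0.0059375; payment = 330,000 × 0.0059375 / (1 − (1+0.0059375)^−300) = $2,358.75.
Total interest on Offer X = 300 × $2,358.75 − $330,000 = $377,625.00.
Offer Y: monthly rate = 4.78%/12 = 0.0039833; payment = 330,000 × 0.0039833 / (1 − (1+0.0039833)^−360) = $1,727.41.
Total interest on Offer Y = 360 × $1,727.41 − $330,000 = $291,867.60.
Offer Y is lower by $85,757.40.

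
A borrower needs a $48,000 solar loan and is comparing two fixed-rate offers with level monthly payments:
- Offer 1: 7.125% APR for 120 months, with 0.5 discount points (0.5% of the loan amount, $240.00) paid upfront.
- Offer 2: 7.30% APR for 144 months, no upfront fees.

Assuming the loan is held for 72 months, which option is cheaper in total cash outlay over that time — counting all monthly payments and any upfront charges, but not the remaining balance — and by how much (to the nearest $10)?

Offer 1: monthly rate = 7.125%/12 = 0.0059375; payment = 48,000 × 0.0059375 / (1 − (1+0.0059375)^−120) = $560.42.
Offer 2: monthly rate = 7.3%/12 = 0.0060833; payment = 48,000 × 0.0060833 / (1 − (1+0.0060833)^−144) = $501.33.
Over 72 months: Offer 1 costs 72 × $560.42 + $240.00 = $40,590.24; Offer 2 costs 72 × $501.33 = $36,095.76.
Offer 2 is cheaper by $40,590.24 − $36,095.76 = $4,494.48.

Offer 2 by $4,490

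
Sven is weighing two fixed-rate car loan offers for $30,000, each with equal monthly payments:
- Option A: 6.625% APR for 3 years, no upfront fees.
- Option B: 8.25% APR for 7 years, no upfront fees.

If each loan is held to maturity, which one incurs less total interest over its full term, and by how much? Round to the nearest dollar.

Option A by $6,429

Option A: at 6.625% the monthly rate is 0.0055208, so the payment is 30,000 × 0.0055208 / (1 − 1.0055208^−36) = $921.18.
Total interest on Option A = 36 × $921.18 − $30,000 = $3,162.48.
Option B: at 8.25% the monthly rate is 0.0068750, so the payment is 30,000 × 0.0068750 / (1 − 1.0068750^−84) = $471.33.
Total interest on Option B = 84 × $471.33 − $30,000 = $9,591.72.
Option A is lower by $6,429.24.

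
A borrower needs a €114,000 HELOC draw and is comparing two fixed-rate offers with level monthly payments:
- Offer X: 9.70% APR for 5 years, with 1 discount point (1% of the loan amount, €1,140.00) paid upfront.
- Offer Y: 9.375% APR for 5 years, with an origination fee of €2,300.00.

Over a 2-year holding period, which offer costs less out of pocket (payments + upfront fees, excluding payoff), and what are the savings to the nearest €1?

Offer X by €725

Offer X: monthly rate = 9.7%/12 = 0.0080833; payment = 114,000 × 0.0080833 / (1 − (1+0.0080833)^−60) = €2,405.37.
Offer Y: monthly rate = 9.375%/12 = 0.0078125; payment = 114,000 × 0.0078125 / (1 − (1+0.0078125)^−60) = €2,387.25.
Over 24 months: Offer X costs 24 × €2,405.37 + €1,140.00 = €58,868.88; Offer Y costs 24 × €2,387.25 + €2,300.00 = €59,594.00.
Offer X is cheaper by €59,594.00 − €58,868.88 = €725.12.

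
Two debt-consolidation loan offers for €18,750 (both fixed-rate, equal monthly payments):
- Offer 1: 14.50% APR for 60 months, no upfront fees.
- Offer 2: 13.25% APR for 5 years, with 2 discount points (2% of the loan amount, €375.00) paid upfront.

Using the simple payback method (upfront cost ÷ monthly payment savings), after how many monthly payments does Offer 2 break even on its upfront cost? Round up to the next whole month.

Offer 1: monthly rate = 14.5%/12 = 0.0120833; payment = 18,750 × 0.0120833 / (1 − (1+0.0120833)^−60) = €441.16.
Offer 2: monthly rate = 13.25%/12 = 0.0110417; payment = 18,750 × 0.0110417 / (1 − (1+0.0110417)^−60) = €429.02.
Monthly savings = €441.16 − €429.02 = €12.14.
Break-even = €375.00 / €12.14 = 30.89 → 31 months.

31 months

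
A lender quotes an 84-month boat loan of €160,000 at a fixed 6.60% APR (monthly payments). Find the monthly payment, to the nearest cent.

At 6.60% the monthly rate is 0.0055000, so the payment is 160,000 × 0.0055000 / (1 − 1.0055000^−84) = €2,383.66.

€2,383.66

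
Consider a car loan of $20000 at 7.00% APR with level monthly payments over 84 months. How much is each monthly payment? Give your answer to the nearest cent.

At 7.00% the monthly rate is 0.0058333, so the payment is 20,000 × 0.0058333 / (1 − 1.0058333^−84) = $301.85.

$301.85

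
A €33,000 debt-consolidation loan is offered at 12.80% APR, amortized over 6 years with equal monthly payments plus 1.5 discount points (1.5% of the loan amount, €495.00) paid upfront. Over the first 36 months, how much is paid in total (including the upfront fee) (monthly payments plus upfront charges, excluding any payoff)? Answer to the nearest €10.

€24,220

Monthly rate = 12.8%/12 = 0.0106667; payment = 33,000 × 0.0106667 / (1 − (1+0.0106667)^−72) = €658.97.
Total outlay = 36 × €658.97 + €495.00 = €24,217.92.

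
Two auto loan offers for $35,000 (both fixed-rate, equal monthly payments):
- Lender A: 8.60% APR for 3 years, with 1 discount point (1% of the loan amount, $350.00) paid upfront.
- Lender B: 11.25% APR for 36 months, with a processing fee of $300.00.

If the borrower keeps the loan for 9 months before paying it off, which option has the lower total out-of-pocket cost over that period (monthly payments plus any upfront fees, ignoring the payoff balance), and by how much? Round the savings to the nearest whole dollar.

Lender A: at 8.60% the monthly rate is 0.0071667, so the payment is 35,000 × 0.0071667 / (1 − 1.0071667^−36) = $1,106.49.
Lender B: at 11.25% the monthly rate is 0.0093750, so the payment is 35,000 × 0.0093750 / (1 − 1.0093750^−36) = $1,150.00.
Over 9 months: Lender A costs 9 × $1,106.49 + $350.00 = $10,308.41; Lender B costs 9 × $1,150.00 + $300.00 = $10,650.00.
Lender A is cheaper by $10,650.00 − $10,308.41 = $341.59.

Lender A by $342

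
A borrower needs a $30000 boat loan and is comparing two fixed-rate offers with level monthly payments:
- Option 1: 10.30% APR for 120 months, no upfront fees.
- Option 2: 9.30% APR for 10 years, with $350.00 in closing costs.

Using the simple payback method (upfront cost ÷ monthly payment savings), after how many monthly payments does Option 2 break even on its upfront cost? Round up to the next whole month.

22 months

Option 1: monthly rate = 10.3%/12 = 0.0085833; payment = 30,000 × 0.0085833 / (1 − (1+0.0085833)^−120) = $401.45.
Option 2: at 9.30% the monthly rate is 0.0077500, so the payment is 30,000 × 0.0077500 / (1 − 1.0077500^−120) = $384.92.
Monthly savings = $401.45 − $384.92 = $16.53.
Break-even = $350.00 / $16.53 = 21.17 → 22 months.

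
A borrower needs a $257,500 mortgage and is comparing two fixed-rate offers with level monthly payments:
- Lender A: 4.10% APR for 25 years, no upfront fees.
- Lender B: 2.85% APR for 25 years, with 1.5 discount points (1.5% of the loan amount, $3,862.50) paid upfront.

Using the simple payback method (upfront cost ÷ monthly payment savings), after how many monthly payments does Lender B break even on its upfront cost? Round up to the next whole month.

Lender A: at 4.10% the monthly rate is 0.0034167, so the payment is 257,500 × 0.0034167 / (1 − 1.0034167^−300) = $1,373.44.
Lender B: monthly rate = 2.85%/12 = 0.0023750; payment = 257,500 × 0.0023750 / (1 − (1+0.0023750)^−300) = $1,201.10.
Monthly savings = $1,373.44 − $1,201.10 = $172.34.
Break-even = $3,862.50 / $172.34 = 22.41 → 23 months.

23 months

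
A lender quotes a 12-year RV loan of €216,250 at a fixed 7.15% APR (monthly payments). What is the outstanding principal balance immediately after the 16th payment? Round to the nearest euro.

€200,306

With monthly rate i = 7.15%/12 = 0.0059583, the balance after k of n payments is P · [(1+i)^n − (1+i)^k] / [(1+i)^n − 1].
(1+0.0059583)^144 = 2.35244211 and (1+0.0059583)^16 = 1.09971433, so the balance is 216,250 × (2.35244211 − 1.09971433) / (2.35244211 − 1) = €200,306.08.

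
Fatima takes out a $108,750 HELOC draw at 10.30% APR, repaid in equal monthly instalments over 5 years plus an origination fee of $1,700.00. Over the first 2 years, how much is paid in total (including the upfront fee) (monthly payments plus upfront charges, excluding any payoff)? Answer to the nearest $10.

$57,540

At 10.30% the monthly rate is 0.0085833, so the payment is 108,750 × 0.0085833 / (1 − 1.0085833^−60) = $2,326.70.
Total outlay = 24 × $2,326.70 + $1,700.00 = $57,540.80.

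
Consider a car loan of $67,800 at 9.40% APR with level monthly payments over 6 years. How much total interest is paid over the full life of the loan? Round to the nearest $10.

$21,170

Monthly rate = 9.4%/12 = 0.0078333; payment = 67,800 × 0.0078333 / (1 − (1+0.0078333)^−72) = $1,235.63.
Total paid = 72 × $1,235.63 = $88,965.36; interest = $88,965.36 − $67,800 = $21,165.36.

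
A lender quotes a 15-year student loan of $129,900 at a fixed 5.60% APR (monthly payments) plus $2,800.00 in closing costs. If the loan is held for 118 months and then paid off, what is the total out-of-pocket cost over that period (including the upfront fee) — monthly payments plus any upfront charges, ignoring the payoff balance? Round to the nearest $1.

At 5.60% the monthly rate is 0.0046667, so the payment is 129,900 × 0.0046667 / (1 − 1.0046667^−180) = $1,068.30.
Total outlay = 118 × $1,068.30 + $2,800.00 = $128,859.40.

$128,859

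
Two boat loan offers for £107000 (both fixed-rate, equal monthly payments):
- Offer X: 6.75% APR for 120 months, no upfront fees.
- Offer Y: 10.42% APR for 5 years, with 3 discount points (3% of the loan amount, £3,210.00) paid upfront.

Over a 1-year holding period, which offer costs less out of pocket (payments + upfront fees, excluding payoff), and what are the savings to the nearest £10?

Offer X: at 6.75% the monthly rate is 0.0056250, so the payment is 107,000 × 0.0056250 / (1 − 1.0056250^−120) = £1,228.62.
Offer Y: monthly rate = 10.42%/12 = 0.0086833; payment = 107,000 × 0.0086833 / (1 − (1+0.0086833)^−60) = £2,295.61.
Over 12 months: Offer X costs 12 × £1,228.62 = £14,743.44; Offer Y costs 12 × £2,295.61 + £3,210.00 = £30,757.32.
Offer X is cheaper by £30,757.32 − £14,743.44 = £16,013.88.

Offer X by £16,010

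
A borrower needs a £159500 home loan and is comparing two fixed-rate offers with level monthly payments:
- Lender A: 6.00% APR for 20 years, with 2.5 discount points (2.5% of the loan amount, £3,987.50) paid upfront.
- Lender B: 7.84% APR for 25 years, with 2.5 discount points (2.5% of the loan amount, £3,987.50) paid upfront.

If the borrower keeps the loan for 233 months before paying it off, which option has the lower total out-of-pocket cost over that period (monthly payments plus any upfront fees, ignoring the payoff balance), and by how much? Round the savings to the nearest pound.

Lender A: monthly rate = 6%/12 = 0.0050000; payment = 159,500 × 0.0050000 / (1 − (1+0.0050000)^−240) = £1,142.71.
Lender B: monthly rate = 7.84%/12 = 0.0065333; payment = 159,500 × 0.0065333 / (1 − (1+0.0065333)^−300) = £1,214.19.
Over 233 months: Lender A costs 233 × £1,142.71 + £3,987.50 = £270,238.93; Lender B costs 233 × £1,214.19 + £3,987.50 = £286,893.77.
Lender A is cheaper by £286,893.77 − £270,238.93 = £16,654.84.

Lender A by £16,655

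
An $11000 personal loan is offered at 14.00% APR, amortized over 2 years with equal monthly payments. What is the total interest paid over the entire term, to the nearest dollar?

$1,675

Monthly rate = 14%/12 = 0.0116667; payment = 11,000 × 0.0116667 / (1 − (1+0.0116667)^−24) = $528.14.
Total paid = 24 × $528.14 = $12,675.36; interest = $12,675.36 − $11,000 = $1,675.36.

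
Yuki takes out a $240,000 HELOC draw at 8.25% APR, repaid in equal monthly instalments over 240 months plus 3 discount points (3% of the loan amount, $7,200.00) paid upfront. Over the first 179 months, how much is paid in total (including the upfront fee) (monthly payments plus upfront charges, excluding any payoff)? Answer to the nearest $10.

$373,250

At 8.25% the monthly rate is 0.0068750, so the payment is 240,000 × 0.0068750 / (1 − 1.0068750^−240) = $2,044.96.
Total outlay = 179 × $2,044.96 + $7,200.00 = $373,247.84.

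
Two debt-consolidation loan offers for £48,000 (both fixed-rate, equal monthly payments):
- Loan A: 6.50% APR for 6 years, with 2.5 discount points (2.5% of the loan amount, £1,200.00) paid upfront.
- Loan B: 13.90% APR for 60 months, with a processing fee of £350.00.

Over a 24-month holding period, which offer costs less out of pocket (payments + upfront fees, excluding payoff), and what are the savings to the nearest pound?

Loan A by £6,530

Loan A: at 6.50% the monthly rate is 0.0054167, so the payment is 48,000 × 0.0054167 / (1 − 1.0054167^−72) = £806.88.
Loan B: monthly rate = 13.9%/12 = 0.0115833; payment = 48,000 × 0.0115833 / (1 − (1+0.0115833)^−60) = £1,114.39.
Over 24 months: Loan A costs 24 × £806.88 + £1,200.00 = £20,565.12; Loan B costs 24 × £1,114.39 + £350.00 = £27,095.36.
Loan A is cheaper by £27,095.36 − £20,565.12 = £6,530.24.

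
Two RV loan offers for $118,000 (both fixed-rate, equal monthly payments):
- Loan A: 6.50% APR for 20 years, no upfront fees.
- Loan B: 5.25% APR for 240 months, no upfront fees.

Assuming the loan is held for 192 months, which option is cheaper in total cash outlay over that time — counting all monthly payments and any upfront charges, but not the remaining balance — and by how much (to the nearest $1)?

Loan B by $16,251

Loan A: at 6.50% the monthly rate is 0.0054167, so the payment is 118,000 × 0.0054167 / (1 − 1.0054167^−240) = $879.78.
Loan B: monthly rate = 5.25%/12 = 0.0043750; payment = 118,000 × 0.0043750 / (1 − (1+0.0043750)^−240) = $795.14.
Over 192 months: Loan A costs 192 × $879.78 = $168,917.76; Loan B costs 192 × $795.14 = $152,666.88.
Loan B is cheaper by $168,917.76 − $152,666.88 = $16,250.88.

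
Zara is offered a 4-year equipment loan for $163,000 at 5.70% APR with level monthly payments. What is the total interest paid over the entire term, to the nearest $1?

$19,673

At 5.70% the monthly rate is 0.0047500, so the payment is 163,000 × 0.0047500 / (1 − 1.0047500^−48) = $3,805.68.
Total paid = 48 × $3,805.68 = $182,672.64; interest = $182,672.64 − $163,000 = $19,672.64.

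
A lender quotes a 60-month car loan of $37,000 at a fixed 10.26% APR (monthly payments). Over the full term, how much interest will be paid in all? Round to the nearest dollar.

Monthly rate = 10.26%/12 = 0.0085500; payment = 37,000 × 0.0085500 / (1 − (1+0.0085500)^−60) = $790.88.
Total paid = 60 × $790.88 = $47,452.80; interest = $47,452.80 − $37,000 = $10,452.80.

$10,453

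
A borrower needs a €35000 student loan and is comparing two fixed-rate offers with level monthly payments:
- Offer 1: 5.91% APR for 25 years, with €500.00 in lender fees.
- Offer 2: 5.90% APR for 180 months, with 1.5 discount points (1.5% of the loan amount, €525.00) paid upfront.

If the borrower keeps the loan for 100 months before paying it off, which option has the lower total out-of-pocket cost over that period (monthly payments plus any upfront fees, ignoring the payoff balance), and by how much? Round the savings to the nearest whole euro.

Offer 1 by €7,013

Offer 1: monthly rate = 5.91%/12 = 0.0049250; payment = 35,000 × 0.0049250 / (1 − (1+0.0049250)^−300) = €223.58.
Offer 2: monthly rate = 5.9%/12 = 0.0049167; payment = 35,000 × 0.0049167 / (1 − (1+0.0049167)^−180) = €293.46.
Over 100 months: Offer 1 costs 100 × €223.58 + €500.00 = €22,858.00; Offer 2 costs 100 × €293.46 + €525.00 = €29,871.00.
Offer 1 is cheaper by €29,871.00 − €22,858.00 = €7,013.00.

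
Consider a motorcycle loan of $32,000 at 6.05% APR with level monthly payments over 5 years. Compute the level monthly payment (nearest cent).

Monthly rate = 6.05%/12 = 0.0050417; payment = 32,000 × 0.0050417 / (1 − (1+0.0050417)^−60) = $619.39.

$619.39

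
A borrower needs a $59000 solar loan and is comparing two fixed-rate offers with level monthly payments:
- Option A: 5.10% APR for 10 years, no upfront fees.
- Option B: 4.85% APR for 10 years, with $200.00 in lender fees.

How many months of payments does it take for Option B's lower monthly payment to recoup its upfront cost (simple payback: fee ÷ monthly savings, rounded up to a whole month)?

28 months

Option A: at 5.10% the monthly rate is 0.0042500, so the payment is 59,000 × 0.0042500 / (1 − 1.0042500^−120) = $628.67.
Option B: at 4.85% the monthly rate is 0.0040417, so the payment is 59,000 × 0.0040417 / (1 − 1.0040417^−120) = $621.47.
Monthly savings = $628.67 − $621.47 = $7.20.
Break-even = $200.00 / $7.20 = 27.78 → 28 months.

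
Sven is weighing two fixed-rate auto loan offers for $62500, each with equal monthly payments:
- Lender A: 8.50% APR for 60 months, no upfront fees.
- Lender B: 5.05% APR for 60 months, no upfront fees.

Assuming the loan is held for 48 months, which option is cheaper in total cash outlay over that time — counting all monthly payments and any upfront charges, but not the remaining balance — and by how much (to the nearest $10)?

Lender B by $4,870

Lender A: at 8.50% the monthly rate is 0.0070833, so the payment is 62,500 × 0.0070833 / (1 − 1.0070833^−60) = $1,282.28.
Lender B: at 5.05% the monthly rate is 0.0042083, so the payment is 62,500 × 0.0042083 / (1 − 1.0042083^−60) = $1,180.88.
Over 48 months: Lender A costs 48 × $1,282.28 = $61,549.44; Lender B costs 48 × $1,180.88 = $56,682.24.
Lender B is cheaper by $61,549.44 − $56,682.24 = $4,867.20.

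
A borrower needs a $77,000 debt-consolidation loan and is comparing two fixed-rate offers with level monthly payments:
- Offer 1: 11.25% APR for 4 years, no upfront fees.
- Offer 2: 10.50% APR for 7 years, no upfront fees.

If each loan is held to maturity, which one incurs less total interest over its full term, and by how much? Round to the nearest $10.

Offer 1 by $13,080

Offer 1: at 11.25% the monthly rate is 0.0093750, so the payment is 77,000 × 0.0093750 / (1 − 1.0093750^−48) = $1,999.47.
Total interest on Offer 1 = 48 × $1,999.47 − $77,000 = $18,974.56.
Offer 2: at 10.50% the monthly rate is 0.0087500, so the payment is 77,000 × 0.0087500 / (1 − 1.0087500^−84) = $1,298.27.
Total interest on Offer 2 = 84 × $1,298.27 − $77,000 = $32,054.68.
Offer 1 is lower by $13,080.12.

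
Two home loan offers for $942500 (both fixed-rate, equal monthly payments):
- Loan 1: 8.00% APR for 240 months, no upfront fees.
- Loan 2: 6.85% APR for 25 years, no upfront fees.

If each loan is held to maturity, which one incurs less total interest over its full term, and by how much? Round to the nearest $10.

Loan 1: at 8.00% the monthly rate is 0.0066667, so the payment is 942,500 × 0.0066667 / (1 − 1.0066667^−240) = $7,883.45.
Total interest on Loan 1 = 240 × $7,883.45 − $942,500 = $949,528.00.
Loan 2: monthly rate = 6.85%/12 = 0.0057083; payment = 942,500 × 0.0057083 / (1 − (1+0.0057083)^−300) = $6,571.48.
Total interest on Loan 2 = 300 × $6,571.48 − $942,500 = $1,028,944.00.
Loan 1 is lower by $79,416.00.

Loan 1 by $79,420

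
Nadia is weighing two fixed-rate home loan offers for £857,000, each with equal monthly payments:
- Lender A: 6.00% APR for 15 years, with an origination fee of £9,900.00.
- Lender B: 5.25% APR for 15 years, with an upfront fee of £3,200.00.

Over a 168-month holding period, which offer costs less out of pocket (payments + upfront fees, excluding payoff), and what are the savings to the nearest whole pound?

Lender A: at 6.00% the monthly rate is 0.0050000, so the payment is 857,000 × 0.0050000 / (1 − 1.0050000^−180) = £7,231.85.
Lender B: at 5.25% the monthly rate is 0.0043750, so the payment is 857,000 × 0.0043750 / (1 − 1.0043750^−180) = £6,889.23.
Over 168 months: Lender A costs 168 × £7,231.85 + £9,900.00 = £1,224,850.80; Lender B costs 168 × £6,889.23 + £3,200.00 = £1,160,590.64.
Lender B is cheaper by £1,224,850.80 − £1,160,590.64 = £64,260.16.

Lender B by £64,260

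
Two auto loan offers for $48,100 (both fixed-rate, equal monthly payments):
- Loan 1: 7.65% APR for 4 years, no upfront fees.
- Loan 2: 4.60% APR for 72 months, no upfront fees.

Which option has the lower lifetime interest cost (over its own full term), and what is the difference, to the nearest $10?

Loan 2 by $850

Loan 1: monthly rate = 7.65%/12 = 0.0063750; payment = 48,100 × 0.0063750 / (1 − (1+0.0063750)^−48) = $1,166.38.
Total interest on Loan 1 = 48 × $1,166.38 − $48,100 = $7,886.24.
Loan 2: at 4.60% the monthly rate is 0.0038333, so the payment is 48,100 × 0.0038333 / (1 − 1.0038333^−72) = $765.75.
Total interest on Loan 2 = 72 × $765.75 − $48,100 = $7,034.00.
Loan 2 is lower by $852.24.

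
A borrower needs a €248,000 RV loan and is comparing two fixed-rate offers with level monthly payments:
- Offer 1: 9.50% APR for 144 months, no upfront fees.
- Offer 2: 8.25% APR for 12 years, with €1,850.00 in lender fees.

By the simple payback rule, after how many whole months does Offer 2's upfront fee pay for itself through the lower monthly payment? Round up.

11 months

Offer 1: monthly rate = 9.5%/12 = 0.0079167; payment = 248,000 × 0.0079167 / (1 − (1+0.0079167)^−144) = €2,892.61.
Offer 2: monthly rate = 8.25%/12 = 0.0068750; payment = 248,000 × 0.0068750 / (1 − (1+0.0068750)^−144) = €2,718.59.
Monthly savings = €2,892.61 − €2,718.59 = €174.02.
Break-even = €1,850.00 / €174.02 = 10.63 → 11 months.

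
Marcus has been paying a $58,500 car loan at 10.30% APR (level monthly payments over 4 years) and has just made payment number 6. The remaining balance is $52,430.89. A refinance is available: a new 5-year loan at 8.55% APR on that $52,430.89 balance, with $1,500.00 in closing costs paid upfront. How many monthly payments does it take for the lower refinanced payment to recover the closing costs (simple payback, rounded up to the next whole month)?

Current payment = 58,500 × 10.3%/12 / (1 − (1+0.0085833)^−48) = $1,492.15.
Refinanced payment = 52,430.89 × 0.0071250 / (1 − (1+0.0071250)^−60) = $1,076.96.
Monthly savings = $1,492.15 − $1,076.96 = $415.19.
Break-even = $1,500.00 / $415.19 = 3.61 → 4 months.

4 months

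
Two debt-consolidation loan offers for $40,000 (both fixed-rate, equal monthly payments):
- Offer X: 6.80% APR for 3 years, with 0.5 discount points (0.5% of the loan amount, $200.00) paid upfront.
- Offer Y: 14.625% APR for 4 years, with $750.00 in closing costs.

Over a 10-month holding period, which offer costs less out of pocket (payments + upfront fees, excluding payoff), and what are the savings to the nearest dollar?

Offer Y by $708

Offer X: at 6.80% the monthly rate is 0.0056667, so the payment is 40,000 × 0.0056667 / (1 − 1.0056667^−36) = $1,231.43.
Offer Y: monthly rate = 14.625%/12 = 0.0121875; payment = 40,000 × 0.0121875 / (1 − (1+0.0121875)^−48) = $1,105.64.
Over 10 months: Offer X costs 10 × $1,231.43 + $200.00 = $12,514.30; Offer Y costs 10 × $1,105.64 + $750.00 = $11,806.40.
Offer Y is cheaper by $12,514.30 − $11,806.40 = $707.90.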